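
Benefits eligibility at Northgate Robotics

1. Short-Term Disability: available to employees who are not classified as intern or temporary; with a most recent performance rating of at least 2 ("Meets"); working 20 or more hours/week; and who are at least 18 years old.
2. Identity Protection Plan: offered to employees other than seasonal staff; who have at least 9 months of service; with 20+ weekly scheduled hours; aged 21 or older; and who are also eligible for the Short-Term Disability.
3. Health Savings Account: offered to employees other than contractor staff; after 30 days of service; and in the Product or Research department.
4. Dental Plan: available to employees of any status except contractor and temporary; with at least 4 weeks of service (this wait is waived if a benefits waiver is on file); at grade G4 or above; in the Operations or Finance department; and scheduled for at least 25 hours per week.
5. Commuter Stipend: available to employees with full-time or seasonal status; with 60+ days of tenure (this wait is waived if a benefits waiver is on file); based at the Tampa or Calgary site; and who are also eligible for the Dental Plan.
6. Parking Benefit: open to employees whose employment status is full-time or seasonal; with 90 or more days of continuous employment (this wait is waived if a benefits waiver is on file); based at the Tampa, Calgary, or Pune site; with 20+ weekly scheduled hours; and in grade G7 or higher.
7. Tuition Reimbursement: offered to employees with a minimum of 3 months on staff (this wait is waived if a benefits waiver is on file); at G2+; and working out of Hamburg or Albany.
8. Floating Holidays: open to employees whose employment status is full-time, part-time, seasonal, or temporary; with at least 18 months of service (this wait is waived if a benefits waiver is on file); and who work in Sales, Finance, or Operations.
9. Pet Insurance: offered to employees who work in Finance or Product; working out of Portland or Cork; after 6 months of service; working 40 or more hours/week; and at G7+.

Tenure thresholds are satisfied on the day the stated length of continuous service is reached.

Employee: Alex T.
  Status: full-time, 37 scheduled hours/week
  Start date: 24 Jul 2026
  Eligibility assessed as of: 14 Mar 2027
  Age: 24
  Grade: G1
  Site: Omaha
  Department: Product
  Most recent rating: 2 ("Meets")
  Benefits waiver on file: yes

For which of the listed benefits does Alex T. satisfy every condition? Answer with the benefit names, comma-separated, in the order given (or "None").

Service from 24 Jul 2026 to 14 Mar 2027: 233 days.
Short-Term Disability — status full-time ✓ (not excluded); rating 2 ≥ 2 ✓; 37 hrs/wk ≥ 20 ✓; age 24 ≥ 18 ✓ → eligible.
Identity Protection Plan — status full-time ✓ (not excluded); service 233 days < 9 months (≈270 days) ✗ → not eligible.
Health Savings Account — status full-time ✓ (not excluded); service 233 days ≥ 30 days ✓; dept Product ✓ → eligible.
Dental Plan — status full-time ✓ (not excluded); benefits waiver on file ✓; grade G1 < G4 ✗ → not eligible.
Commuter Stipend — status full-time ✓; benefits waiver on file ✓; site Omaha ✗ (not Tampa or Calgary) → not eligible.
Parking Benefit — status full-time ✓; benefits waiver on file ✓; site Omaha ✗ (not Tampa, Calgary, or Pune) → not eligible.
Tuition Reimbursement — benefits waiver on file ✓; grade G1 < G2 ✗ → not eligible.
Floating Holidays — status full-time ✓; benefits waiver on file ✓; dept Product ✗ → not eligible.
Pet Insurance — dept Product ✓; site Omaha ✗ (not Portland or Cork) → not eligible.

Short-Term Disability, Health Savings Account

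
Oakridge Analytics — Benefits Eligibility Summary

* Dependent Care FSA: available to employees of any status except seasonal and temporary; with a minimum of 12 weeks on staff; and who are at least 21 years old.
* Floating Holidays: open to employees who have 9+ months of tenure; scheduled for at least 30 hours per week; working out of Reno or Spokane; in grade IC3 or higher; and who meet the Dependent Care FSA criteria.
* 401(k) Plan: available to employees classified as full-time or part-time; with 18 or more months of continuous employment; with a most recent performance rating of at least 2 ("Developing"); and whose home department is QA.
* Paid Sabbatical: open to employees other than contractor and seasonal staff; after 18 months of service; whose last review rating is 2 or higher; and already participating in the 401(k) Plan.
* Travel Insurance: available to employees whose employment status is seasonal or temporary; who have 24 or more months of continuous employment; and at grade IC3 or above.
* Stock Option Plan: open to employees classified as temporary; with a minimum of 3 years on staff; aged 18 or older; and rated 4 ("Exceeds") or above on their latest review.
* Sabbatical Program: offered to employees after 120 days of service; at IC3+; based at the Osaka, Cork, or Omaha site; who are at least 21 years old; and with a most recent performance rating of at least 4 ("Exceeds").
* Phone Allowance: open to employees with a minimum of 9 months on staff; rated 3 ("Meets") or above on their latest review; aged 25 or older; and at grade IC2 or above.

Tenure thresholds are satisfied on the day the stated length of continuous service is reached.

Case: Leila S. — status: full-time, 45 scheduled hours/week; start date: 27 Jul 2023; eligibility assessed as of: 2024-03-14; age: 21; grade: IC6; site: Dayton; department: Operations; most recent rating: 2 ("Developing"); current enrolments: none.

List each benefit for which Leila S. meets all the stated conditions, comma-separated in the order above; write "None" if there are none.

Service from 27 Jul 2023 to 2024-03-14: 231 days.
Dependent Care FSA — status full-time ✓ (not excluded); service 231 days ≥ 12 weeks (≈84 days) ✓; age 21 ≥ 21 ✓ → eligible.
Floating Holidays — service 231 days < 9 months (≈270 days) ✗ → not eligible.
401(k) Plan — status full-time ✓; service 231 days < 18 months (≈540 days) ✗ → not eligible.
Paid Sabbatical — status full-time ✓ (not excluded); service 231 days < 18 months (≈540 days) ✗ → not eligible.
Travel Insurance — status full-time ✗ (requires seasonal or temporary) → not eligible.
Stock Option Plan — status full-time ✗ (requires temporary) → not eligible.
Sabbatical Program — service 231 days ≥ 120 days ✓; grade IC6 ≥ IC3 ✓; site Dayton ✗ (not Osaka, Cork, or Omaha) → not eligible.
Phone Allowance — service 231 days < 9 months (≈270 days) ✗ → not eligible.

Dependent Care FSA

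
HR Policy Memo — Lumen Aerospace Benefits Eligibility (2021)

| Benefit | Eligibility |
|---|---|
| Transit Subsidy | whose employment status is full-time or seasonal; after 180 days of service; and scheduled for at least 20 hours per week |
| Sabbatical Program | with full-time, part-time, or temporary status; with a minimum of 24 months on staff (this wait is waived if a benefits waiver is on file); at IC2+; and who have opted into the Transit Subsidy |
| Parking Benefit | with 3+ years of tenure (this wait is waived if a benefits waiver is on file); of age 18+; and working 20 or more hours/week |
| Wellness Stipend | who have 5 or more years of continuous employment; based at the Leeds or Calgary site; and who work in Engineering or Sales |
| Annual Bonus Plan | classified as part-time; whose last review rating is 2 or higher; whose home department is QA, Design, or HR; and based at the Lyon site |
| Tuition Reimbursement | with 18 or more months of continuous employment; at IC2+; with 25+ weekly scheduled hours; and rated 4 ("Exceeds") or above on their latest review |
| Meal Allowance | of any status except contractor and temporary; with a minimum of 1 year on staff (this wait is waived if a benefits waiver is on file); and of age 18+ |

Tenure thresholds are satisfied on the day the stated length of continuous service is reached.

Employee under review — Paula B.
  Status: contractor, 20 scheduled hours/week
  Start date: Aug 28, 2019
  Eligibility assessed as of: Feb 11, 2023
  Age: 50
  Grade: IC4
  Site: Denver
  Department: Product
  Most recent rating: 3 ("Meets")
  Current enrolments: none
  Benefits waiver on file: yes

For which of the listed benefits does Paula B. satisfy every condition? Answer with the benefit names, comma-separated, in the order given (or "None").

Parking Benefit

Service from Aug 28, 2019 to Feb 11, 2023: 1263 days.
Transit Subsidy — status contractor ✗ (requires full-time or seasonal) → not eligible.
Sabbatical Program — status contractor ✗ (requires full-time, part-time, or temporary) → not eligible.
Parking Benefit — benefits waiver on file ✓; age 50 ≥ 18 ✓; 20 hrs/wk ≥ 20 ✓ → eligible.
Wellness Stipend — service 1263 days < 5 years (≈1825 days) ✗ → not eligible.
Annual Bonus Plan — status contractor ✗ (requires part-time) → not eligible.
Tuition Reimbursement — service 1263 days ≥ 18 months (≈540 days) ✓; grade IC4 ≥ IC2 ✓; 20 hrs/wk < 25 ✗ → not eligible.
Meal Allowance — status contractor ✗ (excluded) → not eligible.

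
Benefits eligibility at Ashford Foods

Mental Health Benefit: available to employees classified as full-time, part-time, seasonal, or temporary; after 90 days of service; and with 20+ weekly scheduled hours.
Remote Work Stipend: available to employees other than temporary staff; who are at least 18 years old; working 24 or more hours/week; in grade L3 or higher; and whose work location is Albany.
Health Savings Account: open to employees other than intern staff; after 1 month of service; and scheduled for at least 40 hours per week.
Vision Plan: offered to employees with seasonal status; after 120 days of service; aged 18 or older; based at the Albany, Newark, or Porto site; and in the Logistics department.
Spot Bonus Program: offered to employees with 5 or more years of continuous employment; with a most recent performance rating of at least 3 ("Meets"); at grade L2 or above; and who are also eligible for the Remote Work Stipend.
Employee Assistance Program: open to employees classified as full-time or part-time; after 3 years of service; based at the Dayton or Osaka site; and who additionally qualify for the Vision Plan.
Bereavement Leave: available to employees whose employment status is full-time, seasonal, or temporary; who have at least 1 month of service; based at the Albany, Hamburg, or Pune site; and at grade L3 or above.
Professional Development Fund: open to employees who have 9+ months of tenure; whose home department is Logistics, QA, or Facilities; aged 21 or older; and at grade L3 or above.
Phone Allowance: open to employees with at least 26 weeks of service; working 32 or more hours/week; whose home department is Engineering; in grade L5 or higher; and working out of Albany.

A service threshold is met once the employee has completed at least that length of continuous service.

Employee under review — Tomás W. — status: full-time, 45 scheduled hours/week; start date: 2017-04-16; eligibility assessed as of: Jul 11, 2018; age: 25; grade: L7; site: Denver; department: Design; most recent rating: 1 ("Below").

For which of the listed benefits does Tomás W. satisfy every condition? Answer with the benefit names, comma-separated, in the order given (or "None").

Mental Health Benefit, Health Savings Account

Service from 2017-04-16 to Jul 11, 2018: 451 days.
Mental Health Benefit — status full-time ✓; service 451 days ≥ 90 days ✓; 45 hrs/wk ≥ 20 ✓ → eligible.
Remote Work Stipend — status full-time ✓ (not excluded); age 25 ≥ 18 ✓; 45 hrs/wk ≥ 24 ✓; grade L7 ≥ L3 ✓; site Denver ✗ (not Albany) → not eligible.
Health Savings Account — status full-time ✓ (not excluded); service 451 days ≥ 1 month (≈30 days) ✓; 45 hrs/wk ≥ 40 ✓ → eligible.
Vision Plan — status full-time ✗ (requires seasonal) → not eligible.
Spot Bonus Program — service 451 days < 5 years (≈1825 days) ✗ → not eligible.
Employee Assistance Program — status full-time ✓; service 451 days < 3 years (≈1095 days) ✗ → not eligible.
Bereavement Leave — status full-time ✓; service 451 days ≥ 1 month (≈30 days) ✓; site Denver ✗ (not Albany, Hamburg, or Pune) → not eligible.
Professional Development Fund — service 451 days ≥ 9 months (≈270 days) ✓; dept Design ✗ → not eligible.
Phone Allowance — service 451 days ≥ 26 weeks (≈182 days) ✓; 45 hrs/wk ≥ 32 ✓; dept Design ✗ → not eligible.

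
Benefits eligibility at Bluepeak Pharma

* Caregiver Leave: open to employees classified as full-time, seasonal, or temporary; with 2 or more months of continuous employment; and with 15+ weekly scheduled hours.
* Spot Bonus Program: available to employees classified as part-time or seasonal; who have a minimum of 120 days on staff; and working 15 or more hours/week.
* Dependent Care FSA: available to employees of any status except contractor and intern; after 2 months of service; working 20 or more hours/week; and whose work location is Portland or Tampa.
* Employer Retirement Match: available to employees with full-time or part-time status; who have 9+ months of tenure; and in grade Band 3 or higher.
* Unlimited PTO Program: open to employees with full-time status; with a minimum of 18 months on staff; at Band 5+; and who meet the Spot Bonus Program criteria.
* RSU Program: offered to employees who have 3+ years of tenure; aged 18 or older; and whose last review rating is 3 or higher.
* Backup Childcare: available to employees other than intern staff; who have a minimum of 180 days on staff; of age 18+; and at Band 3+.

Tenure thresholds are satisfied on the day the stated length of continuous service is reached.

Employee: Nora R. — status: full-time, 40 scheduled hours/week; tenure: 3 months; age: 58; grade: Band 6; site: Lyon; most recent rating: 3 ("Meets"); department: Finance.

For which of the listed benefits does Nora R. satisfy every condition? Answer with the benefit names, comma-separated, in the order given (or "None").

Caregiver Leave

Caregiver Leave — status full-time ✓; service 3 months ≥ 2 months ✓; 40 hrs/wk ≥ 15 ✓ → eligible.
Spot Bonus Program — status full-time ✗ (requires part-time or seasonal) → not eligible.
Dependent Care FSA — status full-time ✓ (not excluded); service 3 months ≥ 2 months ✓; 40 hrs/wk ≥ 20 ✓; site Lyon ✗ (not Portland or Tampa) → not eligible.
Employer Retirement Match — status full-time ✓; service 3 months < 9 months ✗ → not eligible.
Unlimited PTO Program — status full-time ✓; service 3 months < 18 months ✗ → not eligible.
RSU Program — service 3 months < 3 years (≈1095 days) ✗ → not eligible.
Backup Childcare — status full-time ✓ (not excluded); service 3 months < 180 days ✗ → not eligible.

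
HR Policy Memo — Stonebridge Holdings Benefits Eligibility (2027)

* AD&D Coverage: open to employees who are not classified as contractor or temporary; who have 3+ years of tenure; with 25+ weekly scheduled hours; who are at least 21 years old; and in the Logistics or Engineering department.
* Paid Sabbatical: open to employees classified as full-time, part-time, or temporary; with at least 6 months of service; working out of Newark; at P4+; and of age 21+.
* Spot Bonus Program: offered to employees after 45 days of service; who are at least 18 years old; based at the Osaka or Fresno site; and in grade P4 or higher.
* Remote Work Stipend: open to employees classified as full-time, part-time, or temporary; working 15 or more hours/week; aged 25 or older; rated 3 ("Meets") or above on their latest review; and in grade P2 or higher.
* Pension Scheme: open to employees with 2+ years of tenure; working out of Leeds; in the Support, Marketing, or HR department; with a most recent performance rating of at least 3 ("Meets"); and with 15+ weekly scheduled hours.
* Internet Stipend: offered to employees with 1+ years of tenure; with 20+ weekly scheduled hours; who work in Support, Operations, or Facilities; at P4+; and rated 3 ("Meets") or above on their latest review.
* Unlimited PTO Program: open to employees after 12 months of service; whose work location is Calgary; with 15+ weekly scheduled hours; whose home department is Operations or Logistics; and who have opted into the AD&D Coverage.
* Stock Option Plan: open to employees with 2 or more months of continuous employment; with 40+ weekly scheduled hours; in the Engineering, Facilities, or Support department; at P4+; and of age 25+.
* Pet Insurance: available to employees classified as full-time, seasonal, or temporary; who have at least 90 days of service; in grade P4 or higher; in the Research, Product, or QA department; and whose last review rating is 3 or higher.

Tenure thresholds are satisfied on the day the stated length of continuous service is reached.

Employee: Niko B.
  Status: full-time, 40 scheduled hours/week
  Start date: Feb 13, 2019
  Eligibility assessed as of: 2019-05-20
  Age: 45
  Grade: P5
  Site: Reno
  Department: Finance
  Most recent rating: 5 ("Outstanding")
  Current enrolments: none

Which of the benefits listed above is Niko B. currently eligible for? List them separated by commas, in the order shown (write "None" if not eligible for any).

Remote Work Stipend

Service from Feb 13, 2019 to 2019-05-20: 96 days.
AD&D Coverage — status full-time ✓ (not excluded); service 96 days < 3 years (≈1095 days) ✗ → not eligible.
Paid Sabbatical — status full-time ✓; service 96 days < 6 months (≈180 days) ✗ → not eligible.
Spot Bonus Program — service 96 days ≥ 45 days ✓; age 45 ≥ 18 ✓; site Reno ✗ (not Osaka or Fresno) → not eligible.
Remote Work Stipend — status full-time ✓; 40 hrs/wk ≥ 15 ✓; age 45 ≥ 25 ✓; rating 5 ≥ 3 ✓; grade P5 ≥ P2 ✓ → eligible.
Pension Scheme — service 96 days < 2 years (≈730 days) ✗ → not eligible.
Internet Stipend — service 96 days < 1 year (≈365 days) ✗ → not eligible.
Unlimited PTO Program — service 96 days < 12 months (≈360 days) ✗ → not eligible.
Stock Option Plan — service 96 days ≥ 2 months (≈60 days) ✓; 40 hrs/wk ≥ 40 ✓; dept Finance ✗ → not eligible.
Pet Insurance — status full-time ✓; service 96 days ≥ 90 days ✓; grade P5 ≥ P4 ✓; dept Finance ✗ → not eligible.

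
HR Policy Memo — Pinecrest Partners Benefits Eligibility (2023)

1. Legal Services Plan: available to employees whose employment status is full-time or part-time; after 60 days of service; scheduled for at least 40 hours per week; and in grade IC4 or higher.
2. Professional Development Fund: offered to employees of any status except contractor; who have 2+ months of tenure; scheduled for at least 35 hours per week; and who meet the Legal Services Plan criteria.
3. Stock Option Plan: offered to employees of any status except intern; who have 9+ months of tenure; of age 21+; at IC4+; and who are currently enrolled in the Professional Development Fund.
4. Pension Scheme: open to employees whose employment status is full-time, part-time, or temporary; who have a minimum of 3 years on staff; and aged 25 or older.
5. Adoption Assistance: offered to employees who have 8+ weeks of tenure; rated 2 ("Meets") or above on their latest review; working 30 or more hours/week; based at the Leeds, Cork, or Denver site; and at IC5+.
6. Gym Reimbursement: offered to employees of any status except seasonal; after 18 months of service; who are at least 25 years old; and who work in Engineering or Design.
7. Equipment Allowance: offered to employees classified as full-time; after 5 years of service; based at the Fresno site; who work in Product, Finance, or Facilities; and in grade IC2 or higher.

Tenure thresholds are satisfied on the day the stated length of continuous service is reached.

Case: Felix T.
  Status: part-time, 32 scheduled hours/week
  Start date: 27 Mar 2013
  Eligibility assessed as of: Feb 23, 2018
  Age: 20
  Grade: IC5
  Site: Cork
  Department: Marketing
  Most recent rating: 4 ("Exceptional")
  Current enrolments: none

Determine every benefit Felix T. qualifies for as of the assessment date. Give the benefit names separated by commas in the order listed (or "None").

Adoption Assistance

Service from 27 Mar 2013 to Feb 23, 2018: 1794 days.
Legal Services Plan — status part-time ✓; service 1794 days ≥ 60 days ✓; 32 hrs/wk < 40 ✗ → not eligible.
Professional Development Fund — status part-time ✓ (not excluded); service 1794 days ≥ 2 months (≈60 days) ✓; 32 hrs/wk < 35 ✗ → not eligible.
Stock Option Plan — status part-time ✓ (not excluded); service 1794 days ≥ 9 months (≈270 days) ✓; age 20 < 21 ✗ → not eligible.
Pension Scheme — status part-time ✓; service 1794 days ≥ 3 years (≈1095 days) ✓; age 20 < 25 ✗ → not eligible.
Adoption Assistance — service 1794 days ≥ 8 weeks (≈56 days) ✓; rating 4 ≥ 2 ✓; 32 hrs/wk ≥ 30 ✓; site Cork ✓; grade IC5 ≥ IC5 ✓ → eligible.
Gym Reimbursement — status part-time ✓ (not excluded); service 1794 days ≥ 18 months (≈540 days) ✓; age 20 < 25 ✗ → not eligible.
Equipment Allowance — status part-time ✗ (requires full-time) → not eligible.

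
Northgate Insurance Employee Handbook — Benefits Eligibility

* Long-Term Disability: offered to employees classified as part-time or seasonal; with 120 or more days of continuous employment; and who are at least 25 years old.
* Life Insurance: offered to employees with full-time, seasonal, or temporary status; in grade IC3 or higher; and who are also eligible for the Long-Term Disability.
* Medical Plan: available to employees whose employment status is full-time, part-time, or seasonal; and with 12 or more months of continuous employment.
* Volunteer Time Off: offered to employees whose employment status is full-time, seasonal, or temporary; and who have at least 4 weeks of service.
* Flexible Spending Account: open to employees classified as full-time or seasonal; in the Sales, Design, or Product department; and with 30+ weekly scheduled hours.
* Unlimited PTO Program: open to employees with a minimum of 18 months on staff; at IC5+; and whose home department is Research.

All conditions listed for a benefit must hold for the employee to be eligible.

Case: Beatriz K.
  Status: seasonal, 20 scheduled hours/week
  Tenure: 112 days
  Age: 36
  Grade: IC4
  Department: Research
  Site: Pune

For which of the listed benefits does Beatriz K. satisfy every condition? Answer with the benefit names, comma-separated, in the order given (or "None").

Volunteer Time Off

Long-Term Disability — status seasonal ✓; service 112 days < 120 days ✗ → not eligible.
Life Insurance — status seasonal ✓; grade IC4 ≥ IC3 ✓; not eligible for Long-Term Disability ✗ → not eligible.
Medical Plan — status seasonal ✓; service 112 days < 12 months (≈360 days) ✗ → not eligible.
Volunteer Time Off — status seasonal ✓; service 112 days ≥ 4 weeks (≈28 days) ✓ → eligible.
Flexible Spending Account — status seasonal ✓; dept Research ✗ → not eligible.
Unlimited PTO Program — service 112 days < 18 months (≈540 days) ✗ → not eligible.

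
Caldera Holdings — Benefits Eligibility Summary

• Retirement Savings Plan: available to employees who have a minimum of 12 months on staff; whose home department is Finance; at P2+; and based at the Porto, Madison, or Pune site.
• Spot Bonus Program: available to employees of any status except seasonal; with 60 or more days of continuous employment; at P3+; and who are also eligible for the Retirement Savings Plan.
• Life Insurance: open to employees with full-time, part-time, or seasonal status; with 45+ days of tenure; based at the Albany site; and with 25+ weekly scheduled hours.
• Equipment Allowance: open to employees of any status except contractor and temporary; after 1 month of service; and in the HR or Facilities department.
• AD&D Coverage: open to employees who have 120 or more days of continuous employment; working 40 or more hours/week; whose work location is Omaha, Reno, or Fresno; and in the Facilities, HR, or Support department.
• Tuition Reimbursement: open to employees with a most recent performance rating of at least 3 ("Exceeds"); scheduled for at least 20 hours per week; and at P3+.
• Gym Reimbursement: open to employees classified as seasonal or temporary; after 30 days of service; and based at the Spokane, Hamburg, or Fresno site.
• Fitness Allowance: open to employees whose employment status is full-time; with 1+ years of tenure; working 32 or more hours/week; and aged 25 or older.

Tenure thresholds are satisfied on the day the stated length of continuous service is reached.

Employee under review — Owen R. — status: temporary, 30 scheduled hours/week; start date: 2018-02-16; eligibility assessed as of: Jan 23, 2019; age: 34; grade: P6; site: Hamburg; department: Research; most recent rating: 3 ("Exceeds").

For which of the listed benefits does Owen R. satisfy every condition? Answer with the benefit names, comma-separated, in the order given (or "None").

Tuition Reimbursement, Gym Reimbursement

Service from 2018-02-16 to Jan 23, 2019: 341 days.
Retirement Savings Plan — service 341 days < 12 months (≈360 days) ✗ → not eligible.
Spot Bonus Program — status temporary ✓ (not excluded); service 341 days ≥ 60 days ✓; grade P6 ≥ P3 ✓; not eligible for Retirement Savings Plan ✗ → not eligible.
Life Insurance — status temporary ✗ (requires full-time, part-time, or seasonal) → not eligible.
Equipment Allowance — status temporary ✗ (excluded) → not eligible.
AD&D Coverage — service 341 days ≥ 120 days ✓; 30 hrs/wk < 40 ✗ → not eligible.
Tuition Reimbursement — rating 3 ≥ 3 ✓; 30 hrs/wk ≥ 20 ✓; grade P6 ≥ P3 ✓ → eligible.
Gym Reimbursement — status temporary ✓; service 341 days ≥ 30 days ✓; site Hamburg ✓ → eligible.
Fitness Allowance — status temporary ✗ (requires full-time) → not eligible.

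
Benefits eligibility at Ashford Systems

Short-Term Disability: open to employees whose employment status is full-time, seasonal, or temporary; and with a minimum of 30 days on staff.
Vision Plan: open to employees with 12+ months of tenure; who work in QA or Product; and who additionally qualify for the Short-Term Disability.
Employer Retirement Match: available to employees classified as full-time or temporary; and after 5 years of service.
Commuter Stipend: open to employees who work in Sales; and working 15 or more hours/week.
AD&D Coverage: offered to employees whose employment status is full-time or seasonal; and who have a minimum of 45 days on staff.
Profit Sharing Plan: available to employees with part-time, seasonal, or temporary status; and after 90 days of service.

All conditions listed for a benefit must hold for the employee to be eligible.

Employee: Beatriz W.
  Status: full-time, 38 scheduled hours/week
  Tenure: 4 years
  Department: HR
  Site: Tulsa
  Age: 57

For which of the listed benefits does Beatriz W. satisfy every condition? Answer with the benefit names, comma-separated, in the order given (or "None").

Short-Term Disability — status full-time ✓; service 4 years ≥ 30 days ✓ → eligible.
Vision Plan — service 4 years ≥ 12 months (≈360 days) ✓; dept HR ✗ → not eligible.
Employer Retirement Match — status full-time ✓; service 4 years < 5 years ✗ → not eligible.
Commuter Stipend — dept HR ✗ → not eligible.
AD&D Coverage — status full-time ✓; service 4 years ≥ 45 days ✓ → eligible.
Profit Sharing Plan — status full-time ✗ (requires part-time, seasonal, or temporary) → not eligible.

Short-Term Disability, AD&D Coverage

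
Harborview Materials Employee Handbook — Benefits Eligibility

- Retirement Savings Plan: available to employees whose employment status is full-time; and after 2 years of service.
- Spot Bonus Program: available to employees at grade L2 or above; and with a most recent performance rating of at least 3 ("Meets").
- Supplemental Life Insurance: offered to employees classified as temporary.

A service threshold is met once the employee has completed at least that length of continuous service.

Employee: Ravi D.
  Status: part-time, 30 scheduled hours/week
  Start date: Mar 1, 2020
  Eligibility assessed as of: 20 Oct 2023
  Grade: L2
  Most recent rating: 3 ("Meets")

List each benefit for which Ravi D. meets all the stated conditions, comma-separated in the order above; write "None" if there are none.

Spot Bonus Program

Service from Mar 1, 2020 to 20 Oct 2023: 1328 days.
Retirement Savings Plan — status part-time ✗ (requires full-time) → not eligible.
Spot Bonus Program — grade L2 ≥ L2 ✓; rating 3 ≥ 3 ✓ → eligible.
Supplemental Life Insurance — status part-time ✗ (requires temporary) → not eligible.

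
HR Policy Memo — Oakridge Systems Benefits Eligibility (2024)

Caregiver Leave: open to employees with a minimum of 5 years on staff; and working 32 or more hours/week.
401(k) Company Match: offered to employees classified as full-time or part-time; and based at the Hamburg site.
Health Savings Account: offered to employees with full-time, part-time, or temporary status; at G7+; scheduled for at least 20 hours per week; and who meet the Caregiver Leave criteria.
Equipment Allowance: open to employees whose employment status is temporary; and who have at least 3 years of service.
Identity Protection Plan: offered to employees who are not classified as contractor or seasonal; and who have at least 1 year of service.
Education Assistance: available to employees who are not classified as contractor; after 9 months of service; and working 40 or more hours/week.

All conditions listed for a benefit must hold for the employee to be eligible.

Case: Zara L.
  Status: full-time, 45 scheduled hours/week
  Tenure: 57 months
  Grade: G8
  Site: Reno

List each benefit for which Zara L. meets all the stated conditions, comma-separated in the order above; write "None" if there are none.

Caregiver Leave — service 57 months < 5 years (≈1825 days) ✗ → not eligible.
401(k) Company Match — status full-time ✓; site Reno ✗ (not Hamburg) → not eligible.
Health Savings Account — status full-time ✓; grade G8 ≥ G7 ✓; 45 hrs/wk ≥ 20 ✓; not eligible for Caregiver Leave ✗ → not eligible.
Equipment Allowance — status full-time ✗ (requires temporary) → not eligible.
Identity Protection Plan — status full-time ✓ (not excluded); service 57 months ≥ 1 year (≈365 days) ✓ → eligible.
Education Assistance — status full-time ✓ (not excluded); service 57 months ≥ 9 months ✓; 45 hrs/wk ≥ 40 ✓ → eligible.

Identity Protection Plan, Education Assistance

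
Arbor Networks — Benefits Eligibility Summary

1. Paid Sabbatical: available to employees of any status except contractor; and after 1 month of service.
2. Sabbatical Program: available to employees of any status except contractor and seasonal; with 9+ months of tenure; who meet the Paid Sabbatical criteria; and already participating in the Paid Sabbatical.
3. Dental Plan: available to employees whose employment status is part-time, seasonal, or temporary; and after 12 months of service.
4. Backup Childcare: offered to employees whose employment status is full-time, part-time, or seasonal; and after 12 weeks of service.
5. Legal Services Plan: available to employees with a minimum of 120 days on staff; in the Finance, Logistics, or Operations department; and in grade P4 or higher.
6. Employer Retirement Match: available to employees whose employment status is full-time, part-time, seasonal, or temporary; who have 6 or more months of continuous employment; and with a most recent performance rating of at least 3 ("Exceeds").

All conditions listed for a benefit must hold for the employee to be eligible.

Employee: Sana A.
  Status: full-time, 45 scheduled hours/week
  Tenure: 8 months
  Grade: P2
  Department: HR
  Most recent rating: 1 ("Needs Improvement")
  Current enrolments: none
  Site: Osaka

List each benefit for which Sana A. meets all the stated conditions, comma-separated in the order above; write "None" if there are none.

Paid Sabbatical, Backup Childcare

Paid Sabbatical — status full-time ✓ (not excluded); service 8 months ≥ 1 month ✓ → eligible.
Sabbatical Program — status full-time ✓ (not excluded); service 8 months < 9 months ✗ → not eligible.
Dental Plan — status full-time ✗ (requires part-time, seasonal, or temporary) → not eligible.
Backup Childcare — status full-time ✓; service 8 months ≥ 12 weeks (≈84 days) ✓ → eligible.
Legal Services Plan — service 8 months ≥ 120 days ✓; dept HR ✗ → not eligible.
Employer Retirement Match — status full-time ✓; service 8 months ≥ 6 months ✓; rating 1 < 3 ✗ → not eligible.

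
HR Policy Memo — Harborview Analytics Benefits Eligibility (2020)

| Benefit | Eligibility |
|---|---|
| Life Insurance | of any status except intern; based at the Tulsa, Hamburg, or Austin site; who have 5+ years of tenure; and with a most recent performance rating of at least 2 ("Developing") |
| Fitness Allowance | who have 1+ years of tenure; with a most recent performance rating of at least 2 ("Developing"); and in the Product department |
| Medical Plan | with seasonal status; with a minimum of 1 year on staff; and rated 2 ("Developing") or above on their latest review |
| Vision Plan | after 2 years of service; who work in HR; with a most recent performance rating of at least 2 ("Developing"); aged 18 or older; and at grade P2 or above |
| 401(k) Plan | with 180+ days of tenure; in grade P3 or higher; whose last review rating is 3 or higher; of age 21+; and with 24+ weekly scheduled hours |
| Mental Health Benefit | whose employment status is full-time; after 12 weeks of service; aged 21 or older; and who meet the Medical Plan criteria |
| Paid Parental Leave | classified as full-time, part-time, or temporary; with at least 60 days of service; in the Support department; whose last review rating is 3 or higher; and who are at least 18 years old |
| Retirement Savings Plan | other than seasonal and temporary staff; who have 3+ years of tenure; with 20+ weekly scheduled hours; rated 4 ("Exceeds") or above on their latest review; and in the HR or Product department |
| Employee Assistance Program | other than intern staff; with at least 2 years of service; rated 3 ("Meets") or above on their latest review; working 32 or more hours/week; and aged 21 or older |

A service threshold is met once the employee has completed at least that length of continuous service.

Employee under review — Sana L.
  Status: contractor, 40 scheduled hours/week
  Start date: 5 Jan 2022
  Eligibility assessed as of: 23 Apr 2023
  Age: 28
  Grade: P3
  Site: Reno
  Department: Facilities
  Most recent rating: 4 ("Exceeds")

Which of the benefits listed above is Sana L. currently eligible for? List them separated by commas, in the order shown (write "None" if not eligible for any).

401(k) Plan

Service from 5 Jan 2022 to 23 Apr 2023: 473 days.
Life Insurance — status contractor ✓ (not excluded); site Reno ✗ (not Tulsa, Hamburg, or Austin) → not eligible.
Fitness Allowance — service 473 days ≥ 1 year (≈365 days) ✓; rating 4 ≥ 2 ✓; dept Facilities ✗ → not eligible.
Medical Plan — status contractor ✗ (requires seasonal) → not eligible.
Vision Plan — service 473 days < 2 years (≈730 days) ✗ → not eligible.
401(k) Plan — service 473 days ≥ 180 days ✓; grade P3 ≥ P3 ✓; rating 4 ≥ 3 ✓; age 28 ≥ 21 ✓; 40 hrs/wk ≥ 24 ✓ → eligible.
Mental Health Benefit — status contractor ✗ (requires full-time) → not eligible.
Paid Parental Leave — status contractor ✗ (requires full-time, part-time, or temporary) → not eligible.
Retirement Savings Plan — status contractor ✓ (not excluded); service 473 days < 3 years (≈1095 days) ✗ → not eligible.
Employee Assistance Program — status contractor ✓ (not excluded); service 473 days < 2 years (≈730 days) ✗ → not eligible.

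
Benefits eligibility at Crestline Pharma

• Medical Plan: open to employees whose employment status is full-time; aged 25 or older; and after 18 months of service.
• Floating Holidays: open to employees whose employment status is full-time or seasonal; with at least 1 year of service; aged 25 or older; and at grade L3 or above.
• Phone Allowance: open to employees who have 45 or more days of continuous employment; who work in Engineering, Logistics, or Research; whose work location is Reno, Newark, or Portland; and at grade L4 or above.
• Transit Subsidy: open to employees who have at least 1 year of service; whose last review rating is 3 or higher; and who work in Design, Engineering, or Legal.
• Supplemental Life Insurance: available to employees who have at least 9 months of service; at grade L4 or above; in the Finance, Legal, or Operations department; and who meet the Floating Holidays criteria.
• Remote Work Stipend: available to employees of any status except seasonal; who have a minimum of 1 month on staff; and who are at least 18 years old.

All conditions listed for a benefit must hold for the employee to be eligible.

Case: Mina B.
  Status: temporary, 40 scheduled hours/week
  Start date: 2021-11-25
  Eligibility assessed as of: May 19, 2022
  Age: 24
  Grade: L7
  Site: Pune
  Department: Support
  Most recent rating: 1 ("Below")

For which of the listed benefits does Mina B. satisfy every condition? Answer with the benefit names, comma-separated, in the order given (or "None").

Remote Work Stipend

Service from 2021-11-25 to May 19, 2022: 175 days.
Medical Plan — status temporary ✗ (requires full-time) → not eligible.
Floating Holidays — status temporary ✗ (requires full-time or seasonal) → not eligible.
Phone Allowance — service 175 days ≥ 45 days ✓; dept Support ✗ → not eligible.
Transit Subsidy — service 175 days < 1 year (≈365 days) ✗ → not eligible.
Supplemental Life Insurance — service 175 days < 9 months (≈270 days) ✗ → not eligible.
Remote Work Stipend — status temporary ✓ (not excluded); service 175 days ≥ 1 month (≈30 days) ✓; age 24 ≥ 18 ✓ → eligible.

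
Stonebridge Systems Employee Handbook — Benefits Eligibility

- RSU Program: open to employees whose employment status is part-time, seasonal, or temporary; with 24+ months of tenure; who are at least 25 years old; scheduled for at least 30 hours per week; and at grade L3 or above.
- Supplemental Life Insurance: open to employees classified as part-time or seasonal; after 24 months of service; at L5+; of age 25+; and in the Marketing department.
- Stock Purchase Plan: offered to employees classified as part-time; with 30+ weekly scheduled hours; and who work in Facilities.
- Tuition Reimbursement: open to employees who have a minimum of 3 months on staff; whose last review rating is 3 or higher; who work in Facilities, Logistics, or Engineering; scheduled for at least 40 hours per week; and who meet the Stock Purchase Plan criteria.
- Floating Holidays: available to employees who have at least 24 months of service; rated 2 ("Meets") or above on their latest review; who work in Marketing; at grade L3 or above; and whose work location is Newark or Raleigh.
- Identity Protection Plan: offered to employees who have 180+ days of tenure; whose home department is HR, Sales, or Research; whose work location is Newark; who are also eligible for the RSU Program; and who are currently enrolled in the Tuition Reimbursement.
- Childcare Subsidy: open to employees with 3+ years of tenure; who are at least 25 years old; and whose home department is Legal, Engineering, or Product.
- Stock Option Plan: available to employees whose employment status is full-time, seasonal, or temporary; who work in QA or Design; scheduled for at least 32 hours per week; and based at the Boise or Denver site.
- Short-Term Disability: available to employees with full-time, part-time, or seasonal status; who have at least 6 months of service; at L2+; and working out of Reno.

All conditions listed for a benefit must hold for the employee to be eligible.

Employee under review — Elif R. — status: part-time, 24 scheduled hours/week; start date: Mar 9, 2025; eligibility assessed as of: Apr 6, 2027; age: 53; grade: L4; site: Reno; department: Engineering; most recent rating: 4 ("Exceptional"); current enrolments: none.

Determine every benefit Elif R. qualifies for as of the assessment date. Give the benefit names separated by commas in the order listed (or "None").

Short-Term Disability

Service from Mar 9, 2025 to Apr 6, 2027: 758 days.
RSU Program — status part-time ✓; service 758 days ≥ 24 months (≈720 days) ✓; age 53 ≥ 25 ✓; 24 hrs/wk < 30 ✗ → not eligible.
Supplemental Life Insurance — status part-time ✓; service 758 days ≥ 24 months (≈720 days) ✓; grade L4 < L5 ✗ → not eligible.
Stock Purchase Plan — status part-time ✓; 24 hrs/wk < 30 ✗ → not eligible.
Tuition Reimbursement — service 758 days ≥ 3 months (≈90 days) ✓; rating 4 ≥ 3 ✓; dept Engineering ✓; 24 hrs/wk < 40 ✗ → not eligible.
Floating Holidays — service 758 days ≥ 24 months (≈720 days) ✓; rating 4 ≥ 2 ✓; dept Engineering ✗ → not eligible.
Identity Protection Plan — service 758 days ≥ 180 days ✓; dept Engineering ✗ → not eligible.
Childcare Subsidy — service 758 days < 3 years (≈1095 days) ✗ → not eligible.
Stock Option Plan — status part-time ✗ (requires full-time, seasonal, or temporary) → not eligible.
Short-Term Disability — status part-time ✓; service 758 days ≥ 6 months (≈180 days) ✓; grade L4 ≥ L2 ✓; site Reno ✓ → eligible.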